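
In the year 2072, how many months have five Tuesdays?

A month has five Tuesdays exactly when Tuesday falls within its first (length − 28) days.
Jan: 31 days, starts Fri → 5 of Fri, Sat, Sun
Feb: 29 days, starts Mon → 5 of Mon
Mar: 31 days, starts Tue → 5 of Tue, Wed, Thu ✓
Apr: 30 days, starts Fri → 5 of Fri, Sat
May: 31 days, starts Sun → 5 of Sun, Mon, Tue ✓
Jun: 30 days, starts Wed → 5 of Wed, Thu
Jul: 31 days, starts Fri → 5 of Fri, Sat, Sun
Aug: 31 days, starts Mon → 5 of Mon, Tue, Wed ✓
Sep: 30 days, starts Thu → 5 of Thu, Fri
Oct: 31 days, starts Sat → 5 of Sat, Sun, Mon
Nov: 30 days, starts Tue → 5 of Tue, Wed ✓
Dec: 31 days, starts Thu → 5 of Thu, Fri, Sat
Months with five Tuesdays: Mar, May, Aug, Nov.

4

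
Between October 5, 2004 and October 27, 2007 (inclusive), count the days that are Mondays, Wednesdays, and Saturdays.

479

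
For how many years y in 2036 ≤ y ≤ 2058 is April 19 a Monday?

Day of week of April 19 in each year:
2036: Sat, 2037: Sun, 2038: Mon ✓, 2039: Tue, 2040: Thu, 2041: Fri, 2042: Sat, 2043: Sun, 2044: Tue, 2045: Wed, 2046: Thu, 2047: Fri, 2048: Sun, 2049: Mon ✓, 2050: Tue, 2051: Wed, 2052: Fri, 2053: Sat, 2054: Sun, 2055: Mon ✓, 2056: Wed, 2057: Thu, 2058: Fri
Mondays: 2038, 2049, 2055.

3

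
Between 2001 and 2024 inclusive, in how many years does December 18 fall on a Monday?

3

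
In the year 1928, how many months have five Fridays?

4

A month has five Fridays exactly when Friday falls within its first (length − 28) days.
Jan: 31 days, starts Sun → 5 of Sun, Mon, Tue
Feb: 29 days, starts Wed → 5 of Wed
Mar: 31 days, starts Thu → 5 of Thu, Fri, Sat ✓
Apr: 30 days, starts Sun → 5 of Sun, Mon
May: 31 days, starts Tue → 5 of Tue, Wed, Thu
Jun: 30 days, starts Fri → 5 of Fri, Sat ✓
Jul: 31 days, starts Sun → 5 of Sun, Mon, Tue
Aug: 31 days, starts Wed → 5 of Wed, Thu, Fri ✓
Sep: 30 days, starts Sat → 5 of Sat, Sun
Oct: 31 days, starts Mon → 5 of Mon, Tue, Wed
Nov: 30 days, starts Thu → 5 of Thu, Fri ✓
Dec: 31 days, starts Sat → 5 of Sat, Sun, Mon
Months with five Fridays: Mar, Jun, Aug, Nov.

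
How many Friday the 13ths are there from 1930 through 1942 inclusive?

23

Friday-the-13ths by year:
1930: Jun
1931: Feb, Mar, Nov
1932: May
1933: Jan, Oct
1934: Apr, Jul
1935: Sep, Dec
1936: Mar, Nov
1937: Aug
1938: May
1939: Jan, Oct
1940: Sep, Dec
1941: Jun
1942: Feb, Mar, Nov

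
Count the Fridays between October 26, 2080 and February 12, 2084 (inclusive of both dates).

172

October 26, 2080 is a Saturday.
The range spans 1205 days (inclusive of both endpoints).
1205 = 7 × 172 + 1, so there are 172 full weeks plus 1 extra day.
Each full week contributes one Friday: 172 so far.
The 1 extra day is Sat — none qualify.
Total: 172 + 0 = 172.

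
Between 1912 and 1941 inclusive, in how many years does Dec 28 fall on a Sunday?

5

Day of week of December 28 in each year:
1912: Sat, 1913: Sun ✓, 1914: Mon, 1915: Tue, 1916: Thu, 1917: Fri, 1918: Sat, 1919: Sun ✓, 1920: Tue, 1921: Wed, 1922: Thu, 1923: Fri, 1924: Sun ✓, 1925: Mon, 1926: Tue, 1927: Wed, 1928: Fri, 1929: Sat, 1930: Sun ✓, 1931: Mon, 1932: Wed, 1933: Thu, 1934: Fri, 1935: Sat, 1936: Mon, 1937: Tue, 1938: Wed, 1939: Thu, 1940: Sat, 1941: Sun ✓
Sundays: 1913, 1919, 1924, 1930, 1941.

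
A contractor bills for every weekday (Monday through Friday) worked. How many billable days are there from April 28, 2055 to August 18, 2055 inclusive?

April 28, 2055 is a Wednesday.
From April 28, 2055 to August 18, 2055 is 113 days inclusive.
113 = 7 × 16 + 1, so there are 16 full weeks plus 1 extra day.
Each full week contributes 5 weekdays (Mon–Fri): 16 × 5 = 80.
The 1 extra day is Wed — 1 of them qualifies.
Total: 80 + 1 = 81.

81 weekdays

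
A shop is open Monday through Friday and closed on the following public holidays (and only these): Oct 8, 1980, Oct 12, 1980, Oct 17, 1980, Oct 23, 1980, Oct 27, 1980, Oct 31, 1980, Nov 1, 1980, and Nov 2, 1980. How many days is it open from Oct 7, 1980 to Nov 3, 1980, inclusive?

15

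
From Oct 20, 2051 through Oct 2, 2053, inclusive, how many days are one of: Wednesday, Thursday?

204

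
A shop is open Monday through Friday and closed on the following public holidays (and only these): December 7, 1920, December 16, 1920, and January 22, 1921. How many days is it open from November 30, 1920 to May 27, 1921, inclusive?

November 30, 1920 is a Tuesday.
That's 179 days from start to end, counting both.
179 = 7 × 25 + 4, so there are 25 full weeks plus 4 extra days.
Each full week contributes 5 weekdays (Mon–Fri): 25 × 5 = 125.
The 4 extra days are Tue, Wed, Thu, Fri — 4 of them qualify.
Total: 125 + 4 = 129.
Holidays: December 7, 1920 (Tue); December 16, 1920 (Thu); January 22, 1921 (Sat).
2 of the 3 holidays fall on weekdays; the rest are weekends and were already excluded.
Business days: 129 − 2 = 127.

127 business days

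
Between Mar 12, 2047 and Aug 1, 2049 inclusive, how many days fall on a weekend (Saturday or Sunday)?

Mar 12, 2047 is a Tuesday.
From Mar 12, 2047 to Aug 1, 2049 is 874 days inclusive.
874 = 7 × 124 + 6, so there are 124 full weeks plus 6 extra days.
Each full week contributes 2 weekend days (Sat, Sun): 124 × 2 = 248.
The 6 extra days are Tuesday, Wednesday, Thursday, Friday, Saturday, Sunday — 2 of them qualify.
Total: 248 + 2 = 250.

250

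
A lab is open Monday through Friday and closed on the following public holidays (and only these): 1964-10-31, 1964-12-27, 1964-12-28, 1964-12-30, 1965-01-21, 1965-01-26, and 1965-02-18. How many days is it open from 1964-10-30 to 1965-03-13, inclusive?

91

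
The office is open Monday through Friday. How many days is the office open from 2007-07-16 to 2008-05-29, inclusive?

2007-07-16 is a Monday.
From 2007-07-16 to 2008-05-29 is 319 days inclusive.
319 = 7 × 45 + 4, so there are 45 full weeks plus 4 extra days.
Each full week contributes 5 weekdays (Mon–Fri): 45 × 5 = 225.
The 4 extra days are Monday, Tuesday, Wednesday, Thursday — 4 of them qualify.
Total: 225 + 4 = 229.

229 weekdays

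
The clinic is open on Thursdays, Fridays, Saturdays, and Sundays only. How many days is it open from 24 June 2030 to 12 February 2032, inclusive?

24 June 2030 is a Monday.
That's 599 days from start to end, counting both.
599 = 7 × 85 + 4, so there are 85 full weeks plus 4 extra days.
Each full week contributes 4 days from the set (Thu, Fri, Sat, Sun): 85 × 4 = 340.
The 4 extra days are Mon, Tue, Wed, Thu — 1 of them qualifies.
Total: 340 + 1 = 341.

341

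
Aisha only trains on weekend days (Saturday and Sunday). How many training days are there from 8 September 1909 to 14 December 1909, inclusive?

28

8 September 1909 is a Wednesday.
The range spans 98 days (inclusive of both endpoints).
98 = 7 × 14, so the span is exactly 14 full weeks.
Each full week contributes 2 weekend days (Sat, Sun): 14 × 2 = 28.
Total: 28.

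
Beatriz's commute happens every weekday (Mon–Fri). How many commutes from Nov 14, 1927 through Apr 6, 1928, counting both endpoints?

105

Nov 14, 1927 is a Monday.
That's 145 days from start to end, counting both.
145 = 7 × 20 + 5, so there are 20 full weeks plus 5 extra days.
Each full week contributes 5 weekdays (Mon–Fri): 20 × 5 = 100.
The 5 extra days are Mon, Tue, Wed, Thu, Fri — 5 of them qualify.
Total: 100 + 5 = 105.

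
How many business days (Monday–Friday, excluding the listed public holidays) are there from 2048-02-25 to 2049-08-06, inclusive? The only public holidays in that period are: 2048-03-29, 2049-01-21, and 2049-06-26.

378 business days

2048-02-25 is a Tuesday.
That's 529 days from start to end, counting both.
529 = 7 × 75 + 4, so there are 75 full weeks plus 4 extra days.
Each full week contributes 5 weekdays (Mon–Fri): 75 × 5 = 375.
The 4 extra days are Tuesday, Wednesday, Thursday, Friday — 4 of them qualify.
Total: 375 + 4 = 379.
Holidays: 2048-03-29 (Sun); 2049-01-21 (Thu); 2049-06-26 (Sat).
1 of the 3 holidays fall on weekdays; the rest are weekends and were already excluded.
Business days: 379 − 1 = 378.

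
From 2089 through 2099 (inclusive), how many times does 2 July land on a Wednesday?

Day of week of July 2 in each year:
2089: Sat, 2090: Sun, 2091: Mon, 2092: Wed ✓, 2093: Thu, 2094: Fri, 2095: Sat, 2096: Mon, 2097: Tue, 2098: Wed ✓, 2099: Thu
Wednesdays: 2092, 2098.

2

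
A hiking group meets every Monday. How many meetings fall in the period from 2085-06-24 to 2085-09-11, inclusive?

12

2085-06-24 is a Sunday.
That's 80 days from start to end, counting both.
80 = 7 × 11 + 3, so there are 11 full weeks plus 3 extra days.
Each full week contributes one Monday: 11 so far.
The 3 extra days are Sun, Mon, Tue — 1 of them qualifies.
Total: 11 + 1 = 12.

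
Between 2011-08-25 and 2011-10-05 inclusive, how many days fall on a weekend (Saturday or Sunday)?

12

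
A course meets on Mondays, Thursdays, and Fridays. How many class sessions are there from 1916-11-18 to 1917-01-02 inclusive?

1916-11-18 is a Saturday.
That's 46 days from start to end, counting both.
46 = 7 × 6 + 4, so there are 6 full weeks plus 4 extra days.
Each full week contributes 3 days from the set (Mon, Thu, Fri): 6 × 3 = 18.
The 4 extra days are Saturday, Sunday, Monday, Tuesday — 1 of them qualifies.
Total: 18 + 1 = 19.

19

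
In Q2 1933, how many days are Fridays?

13

April 1, 1933 is a Saturday.
The range spans 91 days (inclusive of both endpoints).
91 = 7 × 13, so the span is exactly 13 full weeks.
Each full week contributes one Friday: 13 so far.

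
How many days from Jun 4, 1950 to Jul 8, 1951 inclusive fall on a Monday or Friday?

114

Jun 4, 1950 is a Sunday.
The range spans 400 days (inclusive of both endpoints).
400 = 7 × 57 + 1, so there are 57 full weeks plus 1 extra day.
Each full week contributes 2 days from the set (Mon, Fri): 57 × 2 = 114.
The 1 extra day is Sun — none qualify.
Total: 114 + 0 = 114.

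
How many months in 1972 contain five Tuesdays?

4

A month has five Tuesdays exactly when Tuesday falls within its first (length − 28) days.
Jan: 31 days, starts Sat → 5 of Sat, Sun, Mon
Feb: 29 days, starts Tue → 5 of Tue ✓
Mar: 31 days, starts Wed → 5 of Wed, Thu, Fri
Apr: 30 days, starts Sat → 5 of Sat, Sun
May: 31 days, starts Mon → 5 of Mon, Tue, Wed ✓
Jun: 30 days, starts Thu → 5 of Thu, Fri
Jul: 31 days, starts Sat → 5 of Sat, Sun, Mon
Aug: 31 days, starts Tue → 5 of Tue, Wed, Thu ✓
Sep: 30 days, starts Fri → 5 of Fri, Sat
Oct: 31 days, starts Sun → 5 of Sun, Mon, Tue ✓
Nov: 30 days, starts Wed → 5 of Wed, Thu
Dec: 31 days, starts Fri → 5 of Fri, Sat, Sun
Months with five Tuesdays: Feb, May, Aug, Oct.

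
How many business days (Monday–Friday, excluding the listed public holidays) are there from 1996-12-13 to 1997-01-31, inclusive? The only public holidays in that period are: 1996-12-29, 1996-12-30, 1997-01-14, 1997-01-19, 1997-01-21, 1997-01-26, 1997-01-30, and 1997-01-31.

1996-12-13 is a Friday.
That's 50 days from start to end, counting both.
50 = 7 × 7 + 1, so there are 7 full weeks plus 1 extra day.
Each full week contributes 5 weekdays (Mon–Fri): 7 × 5 = 35.
The 1 extra day is Friday — 1 of them qualifies.
Total: 35 + 1 = 36.
Holidays: 1996-12-29 (Sun); 1996-12-30 (Mon); 1997-01-14 (Tue); 1997-01-19 (Sun); 1997-01-21 (Tue); 1997-01-26 (Sun); 1997-01-30 (Thu); 1997-01-31 (Fri).
5 of the 8 holidays fall on weekdays; the rest are weekends and were already excluded.
Business days: 36 − 5 = 31.

31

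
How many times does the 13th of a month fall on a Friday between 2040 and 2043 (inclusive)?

9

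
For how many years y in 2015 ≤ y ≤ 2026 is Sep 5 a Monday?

Day of week of September 5 in each year:
2015: Sat, 2016: Mon ✓, 2017: Tue, 2018: Wed, 2019: Thu, 2020: Sat, 2021: Sun, 2022: Mon ✓, 2023: Tue, 2024: Thu, 2025: Fri, 2026: Sat
Mondays: 2016, 2022.

2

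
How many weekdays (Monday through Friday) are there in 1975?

Jan 1, 1975 is a Wednesday.
The range spans 365 days (inclusive of both endpoints).
365 = 7 × 52 + 1, so there are 52 full weeks plus 1 extra day.
Each full week contributes 5 weekdays (Mon–Fri): 52 × 5 = 260.
The 1 extra day is Wed — 1 of them qualifies.
Total: 260 + 1 = 261.

261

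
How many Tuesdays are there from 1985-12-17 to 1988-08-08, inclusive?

1985-12-17 is a Tuesday.
That's 966 days from start to end, counting both.
966 = 7 × 138, so the span is exactly 138 full weeks.
Each full week contributes one Tuesday: 138 so far.

138 Tuesdays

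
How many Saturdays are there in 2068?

2068-01-01 is a Sunday.
The range spans 366 days (inclusive of both endpoints).
366 = 7 × 52 + 2, so there are 52 full weeks plus 2 extra days.
Each full week contributes one Saturday: 52 so far.
The 2 extra days are Sun, Mon — none qualify.
Total: 52 + 0 = 52.

52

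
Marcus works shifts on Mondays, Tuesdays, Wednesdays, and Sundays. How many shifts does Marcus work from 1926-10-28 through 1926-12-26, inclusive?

1926-10-28 is a Thursday.
From 1926-10-28 to 1926-12-26 is 60 days inclusive.
60 = 7 × 8 + 4, so there are 8 full weeks plus 4 extra days.
Each full week contributes 4 days from the set (Mon, Tue, Wed, Sun): 8 × 4 = 32.
The 4 extra days are Thursday, Friday, Saturday, Sunday — 1 of them qualifies.
Total: 32 + 1 = 33.

33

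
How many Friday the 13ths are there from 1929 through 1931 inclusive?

6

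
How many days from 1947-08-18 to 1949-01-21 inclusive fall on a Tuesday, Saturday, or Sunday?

223

1947-08-18 is a Monday.
From 1947-08-18 to 1949-01-21 is 523 days inclusive.
523 = 7 × 74 + 5, so there are 74 full weeks plus 5 extra days.
Each full week contributes 3 days from the set (Tue, Sat, Sun): 74 × 3 = 222.
The 5 extra days are Mon, Tue, Wed, Thu, Fri — 1 of them qualifies.
Total: 222 + 1 = 223.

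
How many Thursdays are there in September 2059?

4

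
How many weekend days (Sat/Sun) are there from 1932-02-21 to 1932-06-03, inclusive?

29

1932-02-21 is a Sunday.
That's 104 days from start to end, counting both.
104 = 7 × 14 + 6, so there are 14 full weeks plus 6 extra days.
Each full week contributes 2 weekend days (Sat, Sun): 14 × 2 = 28.
The 6 extra days are Sun, Mon, Tue, Wed, Thu, Fri — 1 of them qualifies.
Total: 28 + 1 = 29.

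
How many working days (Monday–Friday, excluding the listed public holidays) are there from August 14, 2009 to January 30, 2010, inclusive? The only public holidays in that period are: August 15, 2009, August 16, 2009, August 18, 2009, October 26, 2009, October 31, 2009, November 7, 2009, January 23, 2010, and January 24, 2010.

119

August 14, 2009 is a Friday.
The range spans 170 days (inclusive of both endpoints).
170 = 7 × 24 + 2, so there are 24 full weeks plus 2 extra days.
Each full week contributes 5 weekdays (Mon–Fri): 24 × 5 = 120.
The 2 extra days are Friday, Saturday — 1 of them qualifies.
Total: 120 + 1 = 121.
Holidays: August 15, 2009 (Sat); August 16, 2009 (Sun); August 18, 2009 (Tue); October 26, 2009 (Mon); October 31, 2009 (Sat); November 7, 2009 (Sat); January 23, 2010 (Sat); January 24, 2010 (Sun).
2 of the 8 holidays fall on weekdays; the rest are weekends and were already excluded.
Business days: 121 − 2 = 119.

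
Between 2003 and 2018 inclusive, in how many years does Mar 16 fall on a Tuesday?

2

Day of week of March 16 in each year:
2003: Sun, 2004: Tue ✓, 2005: Wed, 2006: Thu, 2007: Fri, 2008: Sun, 2009: Mon, 2010: Tue ✓, 2011: Wed, 2012: Fri, 2013: Sat, 2014: Sun, 2015: Mon, 2016: Wed, 2017: Thu, 2018: Fri
Tuesdays: 2004, 2010.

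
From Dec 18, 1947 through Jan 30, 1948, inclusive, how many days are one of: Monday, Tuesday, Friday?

Dec 18, 1947 is a Thursday.
The range spans 44 days (inclusive of both endpoints).
44 = 7 × 6 + 2, so there are 6 full weeks plus 2 extra days.
Each full week contributes 3 days from the set (Mon, Tue, Fri): 6 × 3 = 18.
The 2 extra days are Thursday, Friday — 1 of them qualifies.
Total: 18 + 1 = 19.

19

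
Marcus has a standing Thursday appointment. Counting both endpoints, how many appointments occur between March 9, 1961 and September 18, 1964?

185

March 9, 1961 is a Thursday.
The range spans 1290 days (inclusive of both endpoints).
1290 = 7 × 184 + 2, so there are 184 full weeks plus 2 extra days.
Each full week contributes one Thursday: 184 so far.
The 2 extra days are Thursday, Friday — 1 of them qualifies.
Total: 184 + 1 = 185.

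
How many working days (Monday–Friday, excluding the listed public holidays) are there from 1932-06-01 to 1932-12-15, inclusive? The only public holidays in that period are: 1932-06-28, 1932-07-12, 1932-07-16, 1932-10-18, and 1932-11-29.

138 working days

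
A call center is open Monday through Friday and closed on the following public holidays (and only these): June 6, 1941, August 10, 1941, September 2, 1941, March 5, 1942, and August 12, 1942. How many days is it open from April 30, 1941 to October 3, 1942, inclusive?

April 30, 1941 is a Wednesday.
From April 30, 1941 to October 3, 1942 is 522 days inclusive.
522 = 7 × 74 + 4, so there are 74 full weeks plus 4 extra days.
Each full week contributes 5 weekdays (Mon–Fri): 74 × 5 = 370.
The 4 extra days are Wednesday, Thursday, Friday, Saturday — 3 of them qualify.
Total: 370 + 3 = 373.
Holidays: June 6, 1941 (Fri); August 10, 1941 (Sun); September 2, 1941 (Tue); March 5, 1942 (Thu); August 12, 1942 (Wed).
4 of the 5 holidays fall on weekdays; the rest are weekends and were already excluded.
Business days: 373 − 4 = 369.

369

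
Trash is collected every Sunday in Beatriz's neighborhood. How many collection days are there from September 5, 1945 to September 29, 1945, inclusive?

3

September 5, 1945 is a Wednesday.
The range spans 25 days (inclusive of both endpoints).
25 = 7 × 3 + 4, so there are 3 full weeks plus 4 extra days.
Each full week contributes one Sunday: 3 so far.
The 4 extra days are Wednesday, Thursday, Friday, Saturday — none qualify.
Total: 3 + 0 = 3.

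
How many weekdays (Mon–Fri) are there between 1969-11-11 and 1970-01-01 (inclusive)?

38 weekdays

1969-11-11 is a Tuesday.
From 1969-11-11 to 1970-01-01 is 52 days inclusive.
52 = 7 × 7 + 3, so there are 7 full weeks plus 3 extra days.
Each full week contributes 5 weekdays (Mon–Fri): 7 × 5 = 35.
The 3 extra days are Tuesday, Wednesday, Thursday — 3 of them qualify.
Total: 35 + 3 = 38.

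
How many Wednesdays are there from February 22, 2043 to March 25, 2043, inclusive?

5

February 22, 2043 is a Sunday.
That's 32 days from start to end, counting both.
32 = 7 × 4 + 4, so there are 4 full weeks plus 4 extra days.
Each full week contributes one Wednesday: 4 so far.
The 4 extra days are Sunday, Monday, Tuesday, Wednesday — 1 of them qualifies.
Total: 4 + 1 = 5.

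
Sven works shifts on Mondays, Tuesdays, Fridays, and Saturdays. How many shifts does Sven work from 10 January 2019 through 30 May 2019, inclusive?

10 January 2019 is a Thursday.
From 10 January 2019 to 30 May 2019 is 141 days inclusive.
141 = 7 × 20 + 1, so there are 20 full weeks plus 1 extra day.
Each full week contributes 4 days from the set (Mon, Tue, Fri, Sat): 20 × 4 = 80.
The 1 extra day is Thu — none qualify.
Total: 80 + 0 = 80.

80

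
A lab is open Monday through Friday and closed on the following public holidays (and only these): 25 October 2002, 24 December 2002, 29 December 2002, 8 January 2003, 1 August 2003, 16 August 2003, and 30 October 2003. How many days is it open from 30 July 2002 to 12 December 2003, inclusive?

354

30 July 2002 is a Tuesday.
That's 501 days from start to end, counting both.
501 = 7 × 71 + 4, so there are 71 full weeks plus 4 extra days.
Each full week contributes 5 weekdays (Mon–Fri): 71 × 5 = 355.
The 4 extra days are Tue, Wed, Thu, Fri — 4 of them qualify.
Total: 355 + 4 = 359.
Holidays: 25 October 2002 (Fri); 24 December 2002 (Tue); 29 December 2002 (Sun); 8 January 2003 (Wed); 1 August 2003 (Fri); 16 August 2003 (Sat); 30 October 2003 (Thu).
5 of the 7 holidays fall on weekdays; the rest are weekends and were already excluded.
Business days: 359 − 5 = 354.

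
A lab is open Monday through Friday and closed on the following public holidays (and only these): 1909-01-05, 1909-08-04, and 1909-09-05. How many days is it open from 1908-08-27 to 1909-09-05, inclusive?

1908-08-27 is a Thursday.
The range spans 375 days (inclusive of both endpoints).
375 = 7 × 53 + 4, so there are 53 full weeks plus 4 extra days.
Each full week contributes 5 weekdays (Mon–Fri): 53 × 5 = 265.
The 4 extra days are Thu, Fri, Sat, Sun — 2 of them qualify.
Total: 265 + 2 = 267.
Holidays: 1909-01-05 (Tue); 1909-08-04 (Wed); 1909-09-05 (Sun).
2 of the 3 holidays fall on weekdays; the rest are weekends and were already excluded.
Business days: 267 − 2 = 265.

265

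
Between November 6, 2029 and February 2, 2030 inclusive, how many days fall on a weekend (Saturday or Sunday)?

November 6, 2029 is a Tuesday.
That's 89 days from start to end, counting both.
89 = 7 × 12 + 5, so there are 12 full weeks plus 5 extra days.
Each full week contributes 2 weekend days (Sat, Sun): 12 × 2 = 24.
The 5 extra days are Tue, Wed, Thu, Fri, Sat — 1 of them qualifies.
Total: 24 + 1 = 25.

25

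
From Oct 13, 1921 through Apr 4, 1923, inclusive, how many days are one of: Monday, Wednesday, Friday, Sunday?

308

Oct 13, 1921 is a Thursday.
From Oct 13, 1921 to Apr 4, 1923 is 539 days inclusive.
539 = 7 × 77, so the span is exactly 77 full weeks.
Each full week contributes 4 days from the set (Mon, Wed, Fri, Sun): 77 × 4 = 308.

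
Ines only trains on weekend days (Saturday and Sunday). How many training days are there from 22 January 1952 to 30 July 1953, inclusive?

22 January 1952 is a Tuesday.
From 22 January 1952 to 30 July 1953 is 556 days inclusive.
556 = 7 × 79 + 3, so there are 79 full weeks plus 3 extra days.
Each full week contributes 2 weekend days (Sat, Sun): 79 × 2 = 158.
The 3 extra days are Tuesday, Wednesday, Thursday — none qualify.
Total: 158 + 0 = 158.

158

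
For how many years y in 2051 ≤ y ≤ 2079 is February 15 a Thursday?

Day of week of February 15 in each year:
2051: Wed, 2052: Thu ✓, 2053: Sat, 2054: Sun, 2055: Mon, 2056: Tue, 2057: Thu ✓, 2058: Fri, 2059: Sat, 2060: Sun, 2061: Tue, 2062: Wed, 2063: Thu ✓, 2064: Fri, 2065: Sun, 2066: Mon, 2067: Tue, 2068: Wed, 2069: Fri, 2070: Sat, 2071: Sun, 2072: Mon, 2073: Wed, 2074: Thu ✓, 2075: Fri, 2076: Sat, 2077: Mon, 2078: Tue, 2079: Wed
Thursdays: 2052, 2057, 2063, 2074.

4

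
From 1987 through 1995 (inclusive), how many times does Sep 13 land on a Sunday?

Day of week of September 13 in each year:
1987: Sun ✓, 1988: Tue, 1989: Wed, 1990: Thu, 1991: Fri, 1992: Sun ✓, 1993: Mon, 1994: Tue, 1995: Wed
Sundays: 1987, 1992.

2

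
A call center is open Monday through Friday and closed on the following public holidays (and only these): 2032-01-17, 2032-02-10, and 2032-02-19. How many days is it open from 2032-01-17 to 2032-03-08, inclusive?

2032-01-17 is a Saturday.
From 2032-01-17 to 2032-03-08 is 52 days inclusive.
52 = 7 × 7 + 3, so there are 7 full weeks plus 3 extra days.
Each full week contributes 5 weekdays (Mon–Fri): 7 × 5 = 35.
The 3 extra days are Saturday, Sunday, Monday — 1 of them qualifies.
Total: 35 + 1 = 36.
Holidays: 2032-01-17 (Sat); 2032-02-10 (Tue); 2032-02-19 (Thu).
2 of the 3 holidays fall on weekdays; the rest are weekends and were already excluded.
Business days: 36 − 2 = 34.

34 working days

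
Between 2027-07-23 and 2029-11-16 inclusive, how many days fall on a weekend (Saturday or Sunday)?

242

2027-07-23 is a Friday.
The range spans 848 days (inclusive of both endpoints).
848 = 7 × 121 + 1, so there are 121 full weeks plus 1 extra day.
Each full week contributes 2 weekend days (Sat, Sun): 121 × 2 = 242.
The 1 extra day is Friday — none qualify.
Total: 242 + 0 = 242.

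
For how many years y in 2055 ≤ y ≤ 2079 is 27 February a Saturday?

4

Day of week of February 27 in each year:
2055: Sat ✓, 2056: Sun, 2057: Tue, 2058: Wed, 2059: Thu, 2060: Fri, 2061: Sun, 2062: Mon, 2063: Tue, 2064: Wed, 2065: Fri, 2066: Sat ✓, 2067: Sun, 2068: Mon, 2069: Wed, 2070: Thu, 2071: Fri, 2072: Sat ✓, 2073: Mon, 2074: Tue, 2075: Wed, 2076: Thu, 2077: Sat ✓, 2078: Sun, 2079: Mon
Saturdays: 2055, 2066, 2072, 2077.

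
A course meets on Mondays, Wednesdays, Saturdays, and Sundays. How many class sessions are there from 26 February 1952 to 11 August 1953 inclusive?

304

26 February 1952 is a Tuesday.
From 26 February 1952 to 11 August 1953 is 533 days inclusive.
533 = 7 × 76 + 1, so there are 76 full weeks plus 1 extra day.
Each full week contributes 4 days from the set (Mon, Wed, Sat, Sun): 76 × 4 = 304.
The 1 extra day is Tuesday — none qualify.
Total: 304 + 0 = 304.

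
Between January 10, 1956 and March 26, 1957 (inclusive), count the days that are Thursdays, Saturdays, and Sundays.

189

January 10, 1956 is a Tuesday.
That's 442 days from start to end, counting both.
442 = 7 × 63 + 1, so there are 63 full weeks plus 1 extra day.
Each full week contributes 3 days from the set (Thu, Sat, Sun): 63 × 3 = 189.
The 1 extra day is Tue — none qualify.
Total: 189 + 0 = 189.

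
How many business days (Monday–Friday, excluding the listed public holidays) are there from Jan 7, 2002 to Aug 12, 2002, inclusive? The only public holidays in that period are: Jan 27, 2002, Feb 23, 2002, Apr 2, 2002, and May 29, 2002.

Jan 7, 2002 is a Monday.
From Jan 7, 2002 to Aug 12, 2002 is 218 days inclusive.
218 = 7 × 31 + 1, so there are 31 full weeks plus 1 extra day.
Each full week contributes 5 weekdays (Mon–Fri): 31 × 5 = 155.
The 1 extra day is Monday — 1 of them qualifies.
Total: 155 + 1 = 156.
Holidays: Jan 27, 2002 (Sun); Feb 23, 2002 (Sat); Apr 2, 2002 (Tue); May 29, 2002 (Wed).
2 of the 4 holidays fall on weekdays; the rest are weekends and were already excluded.
Business days: 156 − 2 = 154.

154 business days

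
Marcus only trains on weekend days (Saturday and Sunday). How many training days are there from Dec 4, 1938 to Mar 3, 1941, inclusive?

235

Dec 4, 1938 is a Sunday.
That's 821 days from start to end, counting both.
821 = 7 × 117 + 2, so there are 117 full weeks plus 2 extra days.
Each full week contributes 2 weekend days (Sat, Sun): 117 × 2 = 234.
The 2 extra days are Sun, Mon — 1 of them qualifies.
Total: 234 + 1 = 235.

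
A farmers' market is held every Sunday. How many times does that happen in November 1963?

4

November 1, 1963 is a Friday.
The range spans 30 days (inclusive of both endpoints).
30 = 7 × 4 + 2, so there are 4 full weeks plus 2 extra days.
Each full week contributes one Sunday: 4 so far.
The 2 extra days are Fri, Sat — none qualify.
Total: 4 + 0 = 4.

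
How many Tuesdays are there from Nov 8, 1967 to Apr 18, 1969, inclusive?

Nov 8, 1967 is a Wednesday.
That's 528 days from start to end, counting both.
528 = 7 × 75 + 3, so there are 75 full weeks plus 3 extra days.
Each full week contributes one Tuesday: 75 so far.
The 3 extra days are Wednesday, Thursday, Friday — none qualify.
Total: 75 + 0 = 75.

75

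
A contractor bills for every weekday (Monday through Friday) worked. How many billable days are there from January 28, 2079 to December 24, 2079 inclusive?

January 28, 2079 is a Saturday.
The range spans 331 days (inclusive of both endpoints).
331 = 7 × 47 + 2, so there are 47 full weeks plus 2 extra days.
Each full week contributes 5 weekdays (Mon–Fri): 47 × 5 = 235.
The 2 extra days are Saturday, Sunday — none qualify.
Total: 235 + 0 = 235.

235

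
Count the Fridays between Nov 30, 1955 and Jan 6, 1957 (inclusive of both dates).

Nov 30, 1955 is a Wednesday.
From Nov 30, 1955 to Jan 6, 1957 is 404 days inclusive.
404 = 7 × 57 + 5, so there are 57 full weeks plus 5 extra days.
Each full week contributes one Friday: 57 so far.
The 5 extra days are Wednesday, Thursday, Friday, Saturday, Sunday — 1 of them qualifies.
Total: 57 + 1 = 58.

58 Fridays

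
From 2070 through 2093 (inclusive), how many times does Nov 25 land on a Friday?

Day of week of November 25 in each year:
2070: Tue, 2071: Wed, 2072: Fri ✓, 2073: Sat, 2074: Sun, 2075: Mon, 2076: Wed, 2077: Thu, 2078: Fri ✓, 2079: Sat, 2080: Mon, 2081: Tue, 2082: Wed, 2083: Thu, 2084: Sat, 2085: Sun, 2086: Mon, 2087: Tue, 2088: Thu, 2089: Fri ✓, 2090: Sat, 2091: Sun, 2092: Tue, 2093: Wed
Fridays: 2072, 2078, 2089.

3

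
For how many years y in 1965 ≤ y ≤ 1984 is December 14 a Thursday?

3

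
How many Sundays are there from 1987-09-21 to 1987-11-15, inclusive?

8

1987-09-21 is a Monday.
The range spans 56 days (inclusive of both endpoints).
56 = 7 × 8, so the span is exactly 8 full weeks.
Each full week contributes one Sunday: 8 so far.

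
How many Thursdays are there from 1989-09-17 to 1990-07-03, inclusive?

41 Thursdays

1989-09-17 is a Sunday.
From 1989-09-17 to 1990-07-03 is 290 days inclusive.
290 = 7 × 41 + 3, so there are 41 full weeks plus 3 extra days.
Each full week contributes one Thursday: 41 so far.
The 3 extra days are Sunday, Monday, Tuesday — none qualify.
Total: 41 + 0 = 41.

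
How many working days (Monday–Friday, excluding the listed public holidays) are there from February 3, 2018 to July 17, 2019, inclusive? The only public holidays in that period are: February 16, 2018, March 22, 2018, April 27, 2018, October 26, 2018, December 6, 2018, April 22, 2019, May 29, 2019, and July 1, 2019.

February 3, 2018 is a Saturday.
That's 530 days from start to end, counting both.
530 = 7 × 75 + 5, so there are 75 full weeks plus 5 extra days.
Each full week contributes 5 weekdays (Mon–Fri): 75 × 5 = 375.
The 5 extra days are Saturday, Sunday, Monday, Tuesday, Wednesday — 3 of them qualify.
Total: 375 + 3 = 378.
Holidays: February 16, 2018 (Fri); March 22, 2018 (Thu); April 27, 2018 (Fri); October 26, 2018 (Fri); December 6, 2018 (Thu); April 22, 2019 (Mon); May 29, 2019 (Wed); July 1, 2019 (Mon).
All 8 holidays fall on weekdays, so subtract 8.
Business days: 378 − 8 = 370.

370 working days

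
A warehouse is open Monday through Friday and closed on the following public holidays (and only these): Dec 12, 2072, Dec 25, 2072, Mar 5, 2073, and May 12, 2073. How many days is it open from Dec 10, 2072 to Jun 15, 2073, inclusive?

132 business days

Dec 10, 2072 is a Saturday.
That's 188 days from start to end, counting both.
188 = 7 × 26 + 6, so there are 26 full weeks plus 6 extra days.
Each full week contributes 5 weekdays (Mon–Fri): 26 × 5 = 130.
The 6 extra days are Saturday, Sunday, Monday, Tuesday, Wednesday, Thursday — 4 of them qualify.
Total: 130 + 4 = 134.
Holidays: Dec 12, 2072 (Mon); Dec 25, 2072 (Sun); Mar 5, 2073 (Sun); May 12, 2073 (Fri).
2 of the 4 holidays fall on weekdays; the rest are weekends and were already excluded.
Business days: 134 − 2 = 132.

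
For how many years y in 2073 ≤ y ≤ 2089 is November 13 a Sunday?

Day of week of November 13 in each year:
2073: Mon, 2074: Tue, 2075: Wed, 2076: Fri, 2077: Sat, 2078: Sun ✓, 2079: Mon, 2080: Wed, 2081: Thu, 2082: Fri, 2083: Sat, 2084: Mon, 2085: Tue, 2086: Wed, 2087: Thu, 2088: Sat, 2089: Sun ✓
Sundays: 2078, 2089.

2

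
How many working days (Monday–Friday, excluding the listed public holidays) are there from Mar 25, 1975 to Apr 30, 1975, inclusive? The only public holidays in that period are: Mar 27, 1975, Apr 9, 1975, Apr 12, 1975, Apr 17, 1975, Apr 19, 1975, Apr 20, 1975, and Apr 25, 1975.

23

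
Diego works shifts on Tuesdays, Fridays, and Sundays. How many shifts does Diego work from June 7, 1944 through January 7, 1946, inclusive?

June 7, 1944 is a Wednesday.
From June 7, 1944 to January 7, 1946 is 580 days inclusive.
580 = 7 × 82 + 6, so there are 82 full weeks plus 6 extra days.
Each full week contributes 3 days from the set (Tue, Fri, Sun): 82 × 3 = 246.
The 6 extra days are Wed, Thu, Fri, Sat, Sun, Mon — 2 of them qualify.
Total: 246 + 2 = 248.

248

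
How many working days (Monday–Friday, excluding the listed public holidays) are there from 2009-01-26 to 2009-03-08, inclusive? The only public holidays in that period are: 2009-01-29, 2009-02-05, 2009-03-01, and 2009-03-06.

2009-01-26 is a Monday.
From 2009-01-26 to 2009-03-08 is 42 days inclusive.
42 = 7 × 6, so the span is exactly 6 full weeks.
Each full week contributes 5 weekdays (Mon–Fri): 6 × 5 = 30.
Holidays: 2009-01-29 (Thu); 2009-02-05 (Thu); 2009-03-01 (Sun); 2009-03-06 (Fri).
3 of the 4 holidays fall on weekdays; the rest are weekends and were already excluded.
Business days: 30 − 3 = 27.

27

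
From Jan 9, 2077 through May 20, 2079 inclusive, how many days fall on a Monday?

123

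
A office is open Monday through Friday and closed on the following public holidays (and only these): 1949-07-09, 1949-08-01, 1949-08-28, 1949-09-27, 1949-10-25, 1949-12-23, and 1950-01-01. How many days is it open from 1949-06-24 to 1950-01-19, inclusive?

1949-06-24 is a Friday.
The range spans 210 days (inclusive of both endpoints).
210 = 7 × 30, so the span is exactly 30 full weeks.
Each full week contributes 5 weekdays (Mon–Fri): 30 × 5 = 150.
Total: 150.
Holidays: 1949-07-09 (Sat); 1949-08-01 (Mon); 1949-08-28 (Sun); 1949-09-27 (Tue); 1949-10-25 (Tue); 1949-12-23 (Fri); 1950-01-01 (Sun).
4 of the 7 holidays fall on weekdays; the rest are weekends and were already excluded.
Business days: 150 − 4 = 146.

146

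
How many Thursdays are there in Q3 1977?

July 1, 1977 is a Friday.
From July 1, 1977 to September 30, 1977 is 92 days inclusive.
92 = 7 × 13 + 1, so there are 13 full weeks plus 1 extra day.
Each full week contributes one Thursday: 13 so far.
The 1 extra day is Friday — none qualify.
Total: 13 + 0 = 13.

13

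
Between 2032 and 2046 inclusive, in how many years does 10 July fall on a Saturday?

2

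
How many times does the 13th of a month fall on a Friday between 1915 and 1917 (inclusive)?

Friday-the-13ths by year:
1915: Aug
1916: Oct
1917: Apr, Jul

4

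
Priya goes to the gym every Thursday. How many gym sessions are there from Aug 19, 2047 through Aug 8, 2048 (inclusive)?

51

Aug 19, 2047 is a Monday.
From Aug 19, 2047 to Aug 8, 2048 is 356 days inclusive.
356 = 7 × 50 + 6, so there are 50 full weeks plus 6 extra days.
Each full week contributes one Thursday: 50 so far.
The 6 extra days are Monday, Tuesday, Wednesday, Thursday, Friday, Saturday — 1 of them qualifies.
Total: 50 + 1 = 51.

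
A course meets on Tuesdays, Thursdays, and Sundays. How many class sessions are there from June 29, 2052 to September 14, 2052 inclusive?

June 29, 2052 is a Saturday.
That's 78 days from start to end, counting both.
78 = 7 × 11 + 1, so there are 11 full weeks plus 1 extra day.
Each full week contributes 3 days from the set (Tue, Thu, Sun): 11 × 3 = 33.
The 1 extra day is Sat — none qualify.
Total: 33 + 0 = 33.

33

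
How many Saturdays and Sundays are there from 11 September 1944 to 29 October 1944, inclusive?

14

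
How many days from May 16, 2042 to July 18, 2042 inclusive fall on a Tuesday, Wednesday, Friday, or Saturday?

May 16, 2042 is a Friday.
That's 64 days from start to end, counting both.
64 = 7 × 9 + 1, so there are 9 full weeks plus 1 extra day.
Each full week contributes 4 days from the set (Tue, Wed, Fri, Sat): 9 × 4 = 36.
The 1 extra day is Fri — 1 of them qualifies.
Total: 36 + 1 = 37.

37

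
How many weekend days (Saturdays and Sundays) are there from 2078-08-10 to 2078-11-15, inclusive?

2078-08-10 is a Wednesday.
That's 98 days from start to end, counting both.
98 = 7 × 14, so the span is exactly 14 full weeks.
Each full week contributes 2 weekend days (Sat, Sun): 14 × 2 = 28.
Total: 28.

28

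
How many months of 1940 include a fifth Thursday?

A month has five Thursdays exactly when Thursday falls within its first (length − 28) days.
Jan: 31 days, starts Mon → 5 of Mon, Tue, Wed
Feb: 29 days, starts Thu → 5 of Thu ✓
Mar: 31 days, starts Fri → 5 of Fri, Sat, Sun
Apr: 30 days, starts Mon → 5 of Mon, Tue
May: 31 days, starts Wed → 5 of Wed, Thu, Fri ✓
Jun: 30 days, starts Sat → 5 of Sat, Sun
Jul: 31 days, starts Mon → 5 of Mon, Tue, Wed
Aug: 31 days, starts Thu → 5 of Thu, Fri, Sat ✓
Sep: 30 days, starts Sun → 5 of Sun, Mon
Oct: 31 days, starts Tue → 5 of Tue, Wed, Thu ✓
Nov: 30 days, starts Fri → 5 of Fri, Sat
Dec: 31 days, starts Sun → 5 of Sun, Mon, Tue
Months with five Thursdays: Feb, May, Aug, Oct.

4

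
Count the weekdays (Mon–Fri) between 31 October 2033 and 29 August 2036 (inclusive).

31 October 2033 is a Monday.
That's 1034 days from start to end, counting both.
1034 = 7 × 147 + 5, so there are 147 full weeks plus 5 extra days.
Each full week contributes 5 weekdays (Mon–Fri): 147 × 5 = 735.
The 5 extra days are Mon, Tue, Wed, Thu, Fri — 5 of them qualify.
Total: 735 + 5 = 740.

740 weekdays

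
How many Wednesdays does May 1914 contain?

4

May 1, 1914 is a Friday.
The range spans 31 days (inclusive of both endpoints).
31 = 7 × 4 + 3, so there are 4 full weeks plus 3 extra days.
Each full week contributes one Wednesday: 4 so far.
The 3 extra days are Friday, Saturday, Sunday — none qualify.
Total: 4 + 0 = 4.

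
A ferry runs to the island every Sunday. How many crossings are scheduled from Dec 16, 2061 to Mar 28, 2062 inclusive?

15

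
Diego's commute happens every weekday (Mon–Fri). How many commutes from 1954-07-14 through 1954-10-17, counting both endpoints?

68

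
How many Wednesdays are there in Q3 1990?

13

1 July 1990 is a Sunday.
The range spans 92 days (inclusive of both endpoints).
92 = 7 × 13 + 1, so there are 13 full weeks plus 1 extra day.
Each full week contributes one Wednesday: 13 so far.
The 1 extra day is Sunday — none qualify.
Total: 13 + 0 = 13.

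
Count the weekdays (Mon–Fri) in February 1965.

20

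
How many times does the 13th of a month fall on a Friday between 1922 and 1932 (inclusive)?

Friday-the-13ths by year:
1922: Jan, Oct
1923: Apr, Jul
1924: Jun
1925: Feb, Mar, Nov
1926: Aug
1927: May
1928: Jan, Apr, Jul
1929: Sep, Dec
1930: Jun
1931: Feb, Mar, Nov
1932: May

20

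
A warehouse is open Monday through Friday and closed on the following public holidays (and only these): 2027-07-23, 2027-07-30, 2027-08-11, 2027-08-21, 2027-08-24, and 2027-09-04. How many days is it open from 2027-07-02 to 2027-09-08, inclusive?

45

2027-07-02 is a Friday.
The range spans 69 days (inclusive of both endpoints).
69 = 7 × 9 + 6, so there are 9 full weeks plus 6 extra days.
Each full week contributes 5 weekdays (Mon–Fri): 9 × 5 = 45.
The 6 extra days are Friday, Saturday, Sunday, Monday, Tuesday, Wednesday — 4 of them qualify.
Total: 45 + 4 = 49.
Holidays: 2027-07-23 (Fri); 2027-07-30 (Fri); 2027-08-11 (Wed); 2027-08-21 (Sat); 2027-08-24 (Tue); 2027-09-04 (Sat).
4 of the 6 holidays fall on weekdays; the rest are weekends and were already excluded.
Business days: 49 − 4 = 45.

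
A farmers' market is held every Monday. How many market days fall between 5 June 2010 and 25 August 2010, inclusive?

12 Mondays

5 June 2010 is a Saturday.
That's 82 days from start to end, counting both.
82 = 7 × 11 + 5, so there are 11 full weeks plus 5 extra days.
Each full week contributes one Monday: 11 so far.
The 5 extra days are Sat, Sun, Mon, Tue, Wed — 1 of them qualifies.
Total: 11 + 1 = 12.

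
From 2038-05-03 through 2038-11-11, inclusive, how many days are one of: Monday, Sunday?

55

2038-05-03 is a Monday.
That's 193 days from start to end, counting both.
193 = 7 × 27 + 4, so there are 27 full weeks plus 4 extra days.
Each full week contributes 2 days from the set (Mon, Sun): 27 × 2 = 54.
The 4 extra days are Monday, Tuesday, Wednesday, Thursday — 1 of them qualifies.
Total: 54 + 1 = 55.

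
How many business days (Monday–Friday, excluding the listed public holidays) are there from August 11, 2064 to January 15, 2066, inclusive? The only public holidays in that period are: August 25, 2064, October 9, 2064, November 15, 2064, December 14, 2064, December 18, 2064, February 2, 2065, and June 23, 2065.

370 business days

August 11, 2064 is a Monday.
From August 11, 2064 to January 15, 2066 is 523 days inclusive.
523 = 7 × 74 + 5, so there are 74 full weeks plus 5 extra days.
Each full week contributes 5 weekdays (Mon–Fri): 74 × 5 = 370.
The 5 extra days are Monday, Tuesday, Wednesday, Thursday, Friday — 5 of them qualify.
Total: 370 + 5 = 375.
Holidays: August 25, 2064 (Mon); October 9, 2064 (Thu); November 15, 2064 (Sat); December 14, 2064 (Sun); December 18, 2064 (Thu); February 2, 2065 (Mon); June 23, 2065 (Tue).
5 of the 7 holidays fall on weekdays; the rest are weekends and were already excluded.
Business days: 375 − 5 = 370.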